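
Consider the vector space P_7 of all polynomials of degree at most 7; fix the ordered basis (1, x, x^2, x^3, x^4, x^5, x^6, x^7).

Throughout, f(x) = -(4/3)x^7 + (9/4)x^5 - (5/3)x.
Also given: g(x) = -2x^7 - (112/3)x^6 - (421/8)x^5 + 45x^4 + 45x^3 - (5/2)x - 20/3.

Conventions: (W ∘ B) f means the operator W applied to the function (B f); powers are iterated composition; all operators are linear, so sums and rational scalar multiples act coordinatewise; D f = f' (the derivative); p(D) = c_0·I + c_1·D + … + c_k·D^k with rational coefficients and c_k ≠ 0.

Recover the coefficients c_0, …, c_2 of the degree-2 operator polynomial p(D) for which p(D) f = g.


p(D) = (3/2)·I + 4·D + D^2, i.e. c_0 = 3/2, c_1 = 4, c_2 = 1

D^0 f = -(4/3)x^7 + (9/4)x^5 - (5/3)x
D^1 f = -(28/3)x^6 + (45/4)x^4 - 5/3
D^2 f = -56x^5 + 45x^3
matching coefficients of g against c_0 f + c_1 Df + … from the top degree down determines the c_i
solution: c_0 = 3/2, c_1 = 4, c_2 = 1


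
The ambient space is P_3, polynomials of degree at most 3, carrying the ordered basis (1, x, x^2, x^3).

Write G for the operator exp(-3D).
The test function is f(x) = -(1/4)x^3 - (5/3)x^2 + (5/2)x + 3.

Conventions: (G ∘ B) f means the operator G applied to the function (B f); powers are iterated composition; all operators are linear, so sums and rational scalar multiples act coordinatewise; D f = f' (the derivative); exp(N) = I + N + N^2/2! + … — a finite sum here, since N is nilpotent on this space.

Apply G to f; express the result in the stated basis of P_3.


g(x) = -(1/4)x^3 + (7/12)x^2 + (23/4)x - 51/4

order-1 term: (9/4)x^2 + 10x - 15/2
order-2 term: -(27/4)x - 15
order-3 term: 27/4
the series for exp(-3D) f terminates at order 3
exp(-3D) f = -(1/4)x^3 + (7/12)x^2 + (23/4)x - 51/4


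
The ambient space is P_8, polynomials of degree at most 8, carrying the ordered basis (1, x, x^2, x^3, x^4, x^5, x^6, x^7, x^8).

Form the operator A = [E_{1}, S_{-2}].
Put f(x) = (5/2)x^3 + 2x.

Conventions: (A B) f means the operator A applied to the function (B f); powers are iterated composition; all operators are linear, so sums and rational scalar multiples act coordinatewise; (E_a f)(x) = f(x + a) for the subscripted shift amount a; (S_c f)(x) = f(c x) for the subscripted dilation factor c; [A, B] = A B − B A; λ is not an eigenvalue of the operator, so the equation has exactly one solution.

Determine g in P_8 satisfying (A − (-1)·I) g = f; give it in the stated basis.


g(x) = (5/2)x^3 + 90x^2 - 1033x - 6693/2

write g with unknown coordinates in the stated basis and equate coefficients in (A − (-1)·I) g = f
solving from the highest basis element down gives g = (5/2)x^3 + 90x^2 - 1033x - 6693/2
check: A g = -90x^2 + 1035x + 6693/2
so A g − (-1)·g = (5/2)x^3 + 2x = f ✓


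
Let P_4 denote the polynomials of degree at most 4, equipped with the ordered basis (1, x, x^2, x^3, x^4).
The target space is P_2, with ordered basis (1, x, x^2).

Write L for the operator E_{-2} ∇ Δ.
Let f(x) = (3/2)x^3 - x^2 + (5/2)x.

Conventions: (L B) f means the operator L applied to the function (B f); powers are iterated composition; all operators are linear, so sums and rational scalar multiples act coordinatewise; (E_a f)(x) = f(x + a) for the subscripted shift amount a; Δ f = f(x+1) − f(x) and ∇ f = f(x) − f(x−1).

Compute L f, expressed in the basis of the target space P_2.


Δ f = (9/2)x^2 + (5/2)x + 3
∇ Δ f = 9x - 2
E_{-2} ∇ Δ f = 9x - 20

the image equals g(x) = 9x - 20


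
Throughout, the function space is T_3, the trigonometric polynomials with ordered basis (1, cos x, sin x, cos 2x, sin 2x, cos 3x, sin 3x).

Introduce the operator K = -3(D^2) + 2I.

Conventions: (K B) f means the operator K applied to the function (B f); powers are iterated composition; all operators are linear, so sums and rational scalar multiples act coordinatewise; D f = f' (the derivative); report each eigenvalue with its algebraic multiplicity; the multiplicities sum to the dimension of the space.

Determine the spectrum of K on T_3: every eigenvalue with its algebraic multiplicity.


λ = 2 (multiplicity 1), λ = 5 (multiplicity 2), λ = 14 (multiplicity 2), λ = 29 (multiplicity 2)

image of 1: 2
image of cos x: 5cos x
image of sin x: 5sin x
image of cos 2x: 14cos 2x
image of sin 2x: 14sin 2x
image of cos 3x: 29cos 3x
image of sin 3x: 29sin 3x
the matrix is diagonal; its diagonal is (2, 5, 5, 14, 14, 29, 29)
for a triangular matrix the eigenvalues are the diagonal entries, with algebraic multiplicity their repetition count


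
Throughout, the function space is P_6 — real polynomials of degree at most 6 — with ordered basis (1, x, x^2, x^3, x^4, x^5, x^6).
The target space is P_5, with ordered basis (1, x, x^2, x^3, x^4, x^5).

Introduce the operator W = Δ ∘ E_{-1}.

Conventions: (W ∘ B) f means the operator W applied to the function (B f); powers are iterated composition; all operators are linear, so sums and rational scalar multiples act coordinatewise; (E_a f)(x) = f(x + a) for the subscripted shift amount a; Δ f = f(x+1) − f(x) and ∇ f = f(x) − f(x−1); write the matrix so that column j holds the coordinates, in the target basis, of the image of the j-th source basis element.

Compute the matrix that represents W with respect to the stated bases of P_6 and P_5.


the matrix is [[0, 1, -1, 1, -1, 1, -1]; [0, 0, 2, -3, 4, -5, 6]; [0, 0, 0, 3, -6, 10, -15]; [0, 0, 0, 0, 4, -10, 20]; [0, 0, 0, 0, 0, 5, -15]; [0, 0, 0, 0, 0, 0, 6]] (rows listed top to bottom)

image of 1: 0
image of x: 1
image of x^2: 2x - 1
image of x^3: 3x^2 - 3x + 1
image of x^4: 4x^3 - 6x^2 + 4x - 1
image of x^5: 5x^4 - 10x^3 + 10x^2 - 5x + 1
image of x^6: 6x^5 - 15x^4 + 20x^3 - 15x^2 + 6x - 1
each image's coordinates form column j of the matrix


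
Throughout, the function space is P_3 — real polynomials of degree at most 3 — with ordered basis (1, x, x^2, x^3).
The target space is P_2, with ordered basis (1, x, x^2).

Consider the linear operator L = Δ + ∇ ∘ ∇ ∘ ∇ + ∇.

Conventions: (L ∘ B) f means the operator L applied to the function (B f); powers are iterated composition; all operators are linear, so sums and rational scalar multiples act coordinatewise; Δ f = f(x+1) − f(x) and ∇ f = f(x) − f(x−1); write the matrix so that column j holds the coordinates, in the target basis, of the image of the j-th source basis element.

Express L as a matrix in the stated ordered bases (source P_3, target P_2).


image of 1: 0
image of x: 2
image of x^2: 4x
image of x^3: 6x^2 + 8
each image's coordinates form column j of the matrix

the matrix is [[0, 2, 0, 8]; [0, 0, 4, 0]; [0, 0, 0, 6]] (rows listed top to bottom)


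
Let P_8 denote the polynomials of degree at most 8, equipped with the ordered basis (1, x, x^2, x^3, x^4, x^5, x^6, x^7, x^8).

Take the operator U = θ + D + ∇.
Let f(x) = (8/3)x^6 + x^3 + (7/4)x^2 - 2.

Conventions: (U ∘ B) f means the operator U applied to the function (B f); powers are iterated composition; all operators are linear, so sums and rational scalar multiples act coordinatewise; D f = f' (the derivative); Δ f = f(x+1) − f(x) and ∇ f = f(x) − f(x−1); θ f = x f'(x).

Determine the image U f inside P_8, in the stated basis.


θ f = 16x^6 + 3x^3 + (7/2)x^2
D f = 16x^5 + 3x^2 + (7/2)x
∇ f = 16x^5 - 40x^4 + (160/3)x^3 - 37x^2 + (33/2)x - 41/12
(θ + D + ∇) f = 16x^6 + 32x^5 - 40x^4 + (169/3)x^3 - (61/2)x^2 + 20x - 41/12

the result is g(x) = 16x^6 + 32x^5 - 40x^4 + (169/3)x^3 - (61/2)x^2 + 20x - 41/12


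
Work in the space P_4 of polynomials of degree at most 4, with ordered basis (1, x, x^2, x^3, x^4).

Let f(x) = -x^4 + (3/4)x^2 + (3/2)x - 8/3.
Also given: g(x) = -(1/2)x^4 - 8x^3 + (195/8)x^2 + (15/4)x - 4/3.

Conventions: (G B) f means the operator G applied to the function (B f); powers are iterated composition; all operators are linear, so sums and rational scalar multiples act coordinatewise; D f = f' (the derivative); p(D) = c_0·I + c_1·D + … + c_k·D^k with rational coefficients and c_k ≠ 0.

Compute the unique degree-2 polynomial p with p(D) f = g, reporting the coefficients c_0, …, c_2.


c_0 = 1/2, c_1 = 2, c_2 = -2

D^0 f = -x^4 + (3/4)x^2 + (3/2)x - 8/3
D^1 f = -4x^3 + (3/2)x + 3/2
D^2 f = -12x^2 + 3/2
matching coefficients of g against c_0 f + c_1 Df + … from the top degree down determines the c_i
solution: c_0 = 1/2, c_1 = 2, c_2 = -2


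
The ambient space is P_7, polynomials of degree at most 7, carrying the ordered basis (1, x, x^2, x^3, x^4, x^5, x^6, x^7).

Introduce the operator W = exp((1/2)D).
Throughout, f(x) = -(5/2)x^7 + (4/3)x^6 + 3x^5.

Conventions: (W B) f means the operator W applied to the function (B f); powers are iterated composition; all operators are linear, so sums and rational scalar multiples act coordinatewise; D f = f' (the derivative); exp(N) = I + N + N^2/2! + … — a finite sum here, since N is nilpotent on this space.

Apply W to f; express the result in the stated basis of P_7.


order-1 term: -(35/4)x^6 + 4x^5 + (15/2)x^4
order-2 term: -(105/8)x^5 + 5x^4 + (15/2)x^3
order-3 term: -(175/16)x^4 + (10/3)x^3 + (15/4)x^2
order-4 term: -(175/32)x^3 + (5/4)x^2 + (15/16)x
order-5 term: -(105/64)x^2 + (1/4)x + 3/32
order-6 term: -(35/128)x + 1/48
order-7 term: -5/256
the series for exp((1/2)D) f terminates at order 7
exp((1/2)D) f = -(5/2)x^7 - (89/12)x^6 - (49/8)x^5 + (25/16)x^4 + (515/96)x^3 + (215/64)x^2 + (117/128)x + 73/768

g(x) = -(5/2)x^7 - (89/12)x^6 - (49/8)x^5 + (25/16)x^4 + (515/96)x^3 + (215/64)x^2 + (117/128)x + 73/768


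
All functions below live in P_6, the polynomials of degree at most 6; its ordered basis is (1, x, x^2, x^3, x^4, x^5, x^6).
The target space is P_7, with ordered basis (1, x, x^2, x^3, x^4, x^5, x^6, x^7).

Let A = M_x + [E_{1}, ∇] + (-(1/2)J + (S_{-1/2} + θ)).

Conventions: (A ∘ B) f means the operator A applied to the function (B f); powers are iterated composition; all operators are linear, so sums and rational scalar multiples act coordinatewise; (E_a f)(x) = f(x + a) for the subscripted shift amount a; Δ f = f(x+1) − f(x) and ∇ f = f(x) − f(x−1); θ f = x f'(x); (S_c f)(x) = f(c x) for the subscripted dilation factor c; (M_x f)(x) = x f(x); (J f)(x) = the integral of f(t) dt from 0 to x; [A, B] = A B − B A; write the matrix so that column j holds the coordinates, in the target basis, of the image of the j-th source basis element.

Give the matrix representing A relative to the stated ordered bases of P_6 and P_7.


the matrix is [[1, 0, 0, 0, 0, 0, 0]; [1/2, 1/2, 0, 0, 0, 0, 0]; [0, 3/4, 9/4, 0, 0, 0, 0]; [0, 0, 5/6, 23/8, 0, 0, 0]; [0, 0, 0, 7/8, 65/16, 0, 0]; [0, 0, 0, 0, 9/10, 159/32, 0]; [0, 0, 0, 0, 0, 11/12, 385/64]; [0, 0, 0, 0, 0, 0, 13/14]] (rows listed top to bottom)

image of 1: (1/2)x + 1
image of x: (3/4)x^2 + (1/2)x
image of x^2: (5/6)x^3 + (9/4)x^2
image of x^3: (7/8)x^4 + (23/8)x^3
image of x^4: (9/10)x^5 + (65/16)x^4
image of x^5: (11/12)x^6 + (159/32)x^5
image of x^6: (13/14)x^7 + (385/64)x^6
each image's coordinates form column j of the matrix


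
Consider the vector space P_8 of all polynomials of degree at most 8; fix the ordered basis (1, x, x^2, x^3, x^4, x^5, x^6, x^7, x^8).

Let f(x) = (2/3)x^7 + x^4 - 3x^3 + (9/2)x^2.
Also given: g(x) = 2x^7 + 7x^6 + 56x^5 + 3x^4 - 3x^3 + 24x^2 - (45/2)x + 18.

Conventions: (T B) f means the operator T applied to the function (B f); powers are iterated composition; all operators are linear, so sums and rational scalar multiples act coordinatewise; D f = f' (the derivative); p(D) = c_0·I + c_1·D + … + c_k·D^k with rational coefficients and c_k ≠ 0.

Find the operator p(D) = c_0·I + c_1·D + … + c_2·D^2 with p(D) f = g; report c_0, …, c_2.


D^0 f = (2/3)x^7 + x^4 - 3x^3 + (9/2)x^2
D^1 f = (14/3)x^6 + 4x^3 - 9x^2 + 9x
D^2 f = 28x^5 + 12x^2 - 18x + 9
matching coefficients of g against c_0 f + c_1 Df + … from the top degree down determines the c_i
solution: c_0 = 3, c_1 = 3/2, c_2 = 2

p(D) = 3·I + (3/2)·D + 2·D^2, i.e. c_0 = 3, c_1 = 3/2, c_2 = 2


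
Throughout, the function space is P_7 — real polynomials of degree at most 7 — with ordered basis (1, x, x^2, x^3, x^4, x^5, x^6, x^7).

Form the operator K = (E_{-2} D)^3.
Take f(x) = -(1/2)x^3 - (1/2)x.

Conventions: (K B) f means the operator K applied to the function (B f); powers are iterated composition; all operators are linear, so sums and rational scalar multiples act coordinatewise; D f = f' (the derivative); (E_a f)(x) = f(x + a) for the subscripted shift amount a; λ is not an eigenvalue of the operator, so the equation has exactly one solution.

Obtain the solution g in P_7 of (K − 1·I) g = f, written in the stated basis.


the result is g(x) = (1/2)x^3 + (1/2)x + 3

write g with unknown coordinates in the stated basis and equate coefficients in (K − 1·I) g = f
solving from the highest basis element down gives g = (1/2)x^3 + (1/2)x + 3
check: K g = 3
so K g − 1·g = -(1/2)x^3 - (1/2)x = f ✓


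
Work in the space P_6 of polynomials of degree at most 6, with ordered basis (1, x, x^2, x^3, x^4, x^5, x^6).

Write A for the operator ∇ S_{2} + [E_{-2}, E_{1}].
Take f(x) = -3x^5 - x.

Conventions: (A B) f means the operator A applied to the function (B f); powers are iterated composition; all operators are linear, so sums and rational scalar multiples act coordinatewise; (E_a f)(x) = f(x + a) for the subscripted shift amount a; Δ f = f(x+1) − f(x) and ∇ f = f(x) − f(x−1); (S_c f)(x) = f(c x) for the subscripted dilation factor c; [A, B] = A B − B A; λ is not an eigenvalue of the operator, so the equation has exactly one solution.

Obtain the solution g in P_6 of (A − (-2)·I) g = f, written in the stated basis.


write g with unknown coordinates in the stated basis and equate coefficients in (A − (-2)·I) g = f
solving from the highest basis element down gives g = -(3/2)x^5 + 120x^4 - 4080x^3 + 54960x^2 - (545521/2)x + 799969/2
check: A g = -240x^4 + 8160x^3 - 109920x^2 + 545520x - 799969
so A g − (-2)·g = -3x^5 - x = f ✓

g(x) = -(3/2)x^5 + 120x^4 - 4080x^3 + 54960x^2 - (545521/2)x + 799969/2


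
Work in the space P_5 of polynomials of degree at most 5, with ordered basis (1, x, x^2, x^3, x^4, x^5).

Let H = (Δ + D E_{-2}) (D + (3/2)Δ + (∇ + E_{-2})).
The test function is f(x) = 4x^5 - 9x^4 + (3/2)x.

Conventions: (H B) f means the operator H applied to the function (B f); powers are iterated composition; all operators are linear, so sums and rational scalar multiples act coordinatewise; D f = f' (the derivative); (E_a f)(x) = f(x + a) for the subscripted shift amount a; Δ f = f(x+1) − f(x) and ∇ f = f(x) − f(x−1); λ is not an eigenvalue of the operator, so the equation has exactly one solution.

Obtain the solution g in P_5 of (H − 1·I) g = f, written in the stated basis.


write g with unknown coordinates in the stated basis and equate coefficients in (H − 1·I) g = f
solving from the highest basis element down gives g = -4x^5 - 31x^4 - 368x^3 - 3826x^2 - (40687/2)x - 62553
check: H g = -40x^4 - 368x^3 - 3826x^2 - 20342x - 62553
so H g − 1·g = 4x^5 - 9x^4 + (3/2)x = f ✓

the result is g(x) = -4x^5 - 31x^4 - 368x^3 - 3826x^2 - (40687/2)x - 62553


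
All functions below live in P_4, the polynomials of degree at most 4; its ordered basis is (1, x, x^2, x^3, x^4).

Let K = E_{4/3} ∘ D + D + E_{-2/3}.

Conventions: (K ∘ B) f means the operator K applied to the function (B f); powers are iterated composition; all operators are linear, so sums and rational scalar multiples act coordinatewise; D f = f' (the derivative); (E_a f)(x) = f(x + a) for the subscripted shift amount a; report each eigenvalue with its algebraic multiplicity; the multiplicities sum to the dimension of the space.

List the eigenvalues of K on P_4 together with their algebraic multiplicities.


λ = 1 (multiplicity 5)

image of 1: 1
image of x: x + 4/3
image of x^2: x^2 + (8/3)x + 28/9
image of x^3: x^3 + 4x^2 + (28/3)x + 136/27
image of x^4: x^4 + (16/3)x^3 + (56/3)x^2 + (544/27)x + 784/81
the matrix is upper triangular; its diagonal is (1, 1, 1, 1, 1)
for a triangular matrix the eigenvalues are the diagonal entries, with algebraic multiplicity their repetition count


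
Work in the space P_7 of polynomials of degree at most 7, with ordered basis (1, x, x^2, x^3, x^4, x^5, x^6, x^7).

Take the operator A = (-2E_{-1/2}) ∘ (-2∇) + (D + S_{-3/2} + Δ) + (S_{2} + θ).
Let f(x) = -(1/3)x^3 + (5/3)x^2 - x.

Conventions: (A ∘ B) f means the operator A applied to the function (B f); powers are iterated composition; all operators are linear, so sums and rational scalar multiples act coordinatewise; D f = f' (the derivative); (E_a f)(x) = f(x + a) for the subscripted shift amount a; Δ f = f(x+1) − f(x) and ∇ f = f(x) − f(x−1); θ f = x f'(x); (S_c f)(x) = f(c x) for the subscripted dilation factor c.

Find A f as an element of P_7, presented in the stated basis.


the result is g(x) = -(61/24)x^3 + (31/4)x^2 + (51/2)x - 67/3

∇ f = -x^2 + (13/3)x - 3
(-2∇) f = 2x^2 - (26/3)x + 6
E_{-1/2} (-2∇) f = 2x^2 - (32/3)x + 65/6
(-2E_{-1/2}) (-2∇) f = -4x^2 + (64/3)x - 65/3
D f = -x^2 + (10/3)x - 1
S_{-3/2} f = (9/8)x^3 + (15/4)x^2 + (3/2)x
Δ f = -x^2 + (7/3)x + 1/3
(D + S_{-3/2} + Δ) f = (9/8)x^3 + (7/4)x^2 + (43/6)x - 2/3
S_{2} f = -(8/3)x^3 + (20/3)x^2 - 2x
θ f = -x^3 + (10/3)x^2 - x
(S_{2} + θ) f = -(11/3)x^3 + 10x^2 - 3x
((-2E_{-1/2}) ∘ (-2∇) + (D + S_{-3/2} + Δ) + (S_{2} + θ)) f = -(61/24)x^3 + (31/4)x^2 + (51/2)x - 67/3


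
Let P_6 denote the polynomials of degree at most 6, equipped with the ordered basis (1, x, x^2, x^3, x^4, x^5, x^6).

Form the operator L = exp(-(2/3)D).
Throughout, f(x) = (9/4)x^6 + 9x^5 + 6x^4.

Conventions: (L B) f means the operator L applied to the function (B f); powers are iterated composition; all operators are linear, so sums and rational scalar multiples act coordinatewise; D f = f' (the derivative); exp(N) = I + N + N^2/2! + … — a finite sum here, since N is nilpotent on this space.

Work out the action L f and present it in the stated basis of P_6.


the result is g(x) = (9/4)x^6 - 9x^4 + (32/3)x^3 - 4x^2 + 16/81

order-1 term: -9x^5 - 30x^4 - 16x^3
order-2 term: 15x^4 + 40x^3 + 16x^2
order-3 term: -(40/3)x^3 - (80/3)x^2 - (64/9)x
order-4 term: (20/3)x^2 + (80/9)x + 32/27
order-5 term: -(16/9)x - 32/27
order-6 term: 16/81
the series for exp(-(2/3)D) f terminates at order 6
exp(-(2/3)D) f = (9/4)x^6 - 9x^4 + (32/3)x^3 - 4x^2 + 16/81


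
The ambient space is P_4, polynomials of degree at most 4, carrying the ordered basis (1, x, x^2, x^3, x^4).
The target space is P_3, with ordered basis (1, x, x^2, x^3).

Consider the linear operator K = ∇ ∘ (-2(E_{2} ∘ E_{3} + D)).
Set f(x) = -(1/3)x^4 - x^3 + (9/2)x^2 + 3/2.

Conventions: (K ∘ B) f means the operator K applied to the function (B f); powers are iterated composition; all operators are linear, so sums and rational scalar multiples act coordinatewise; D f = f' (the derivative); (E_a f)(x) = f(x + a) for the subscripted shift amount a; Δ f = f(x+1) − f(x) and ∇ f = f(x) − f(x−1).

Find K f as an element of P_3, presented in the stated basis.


g(x) = (8/3)x^3 + 50x^2 + (608/3)x + 797/3

E_{3} f = -(1/3)x^4 - 5x^3 - (45/2)x^2 - 36x - 12
E_{2} E_{3} f = -(1/3)x^4 - (23/3)x^3 - (121/2)x^2 - (590/3)x - 658/3
D f = -(4/3)x^3 - 3x^2 + 9x
(E_{2} ∘ E_{3} + D) f = -(1/3)x^4 - 9x^3 - (127/2)x^2 - (563/3)x - 658/3
(-2(E_{2} ∘ E_{3} + D)) f = (2/3)x^4 + 18x^3 + 127x^2 + (1126/3)x + 1316/3
∇ (-2(E_{2} ∘ E_{3} + D)) f = (8/3)x^3 + 50x^2 + (608/3)x + 797/3


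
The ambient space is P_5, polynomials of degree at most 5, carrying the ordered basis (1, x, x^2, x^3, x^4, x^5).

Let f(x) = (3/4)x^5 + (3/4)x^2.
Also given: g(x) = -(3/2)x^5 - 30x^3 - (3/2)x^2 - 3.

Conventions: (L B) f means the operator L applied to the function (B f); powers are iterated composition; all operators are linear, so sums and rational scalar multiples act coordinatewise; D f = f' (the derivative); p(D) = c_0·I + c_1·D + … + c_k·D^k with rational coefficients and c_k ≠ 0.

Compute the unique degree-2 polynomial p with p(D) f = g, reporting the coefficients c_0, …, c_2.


D^0 f = (3/4)x^5 + (3/4)x^2
D^1 f = (15/4)x^4 + (3/2)x
D^2 f = 15x^3 + 3/2
matching coefficients of g against c_0 f + c_1 Df + … from the top degree down determines the c_i
solution: c_0 = -2, c_1 = 0, c_2 = -2

p(D) = -2·I − 2·D^2, i.e. c_0 = -2, c_1 = 0, c_2 = -2


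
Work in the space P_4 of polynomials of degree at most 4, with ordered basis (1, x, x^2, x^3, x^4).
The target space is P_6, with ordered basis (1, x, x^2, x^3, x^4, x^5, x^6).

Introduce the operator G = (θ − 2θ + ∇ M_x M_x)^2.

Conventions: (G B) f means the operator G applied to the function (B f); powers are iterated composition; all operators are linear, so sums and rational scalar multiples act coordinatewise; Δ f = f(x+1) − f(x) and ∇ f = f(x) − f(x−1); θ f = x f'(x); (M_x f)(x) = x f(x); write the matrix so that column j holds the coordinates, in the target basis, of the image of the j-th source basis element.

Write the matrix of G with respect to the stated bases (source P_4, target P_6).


the matrix is [[3, -8, 17, -34, 67]; [-10, 30, -70, 157, -342]; [6, -36, 116, -300, 749]; [0, 12, -84, 309, -910]; [0, 0, 20, -160, 671]; [0, 0, 0, 30, -270]; [0, 0, 0, 0, 42]] (rows listed top to bottom)

image of 1: 6x^2 - 10x + 3
image of x: 12x^3 - 36x^2 + 30x - 8
image of x^2: 20x^4 - 84x^3 + 116x^2 - 70x + 17
image of x^3: 30x^5 - 160x^4 + 309x^3 - 300x^2 + 157x - 34
image of x^4: 42x^6 - 270x^5 + 671x^4 - 910x^3 + 749x^2 - 342x + 67
each image's coordinates form column j of the matrix


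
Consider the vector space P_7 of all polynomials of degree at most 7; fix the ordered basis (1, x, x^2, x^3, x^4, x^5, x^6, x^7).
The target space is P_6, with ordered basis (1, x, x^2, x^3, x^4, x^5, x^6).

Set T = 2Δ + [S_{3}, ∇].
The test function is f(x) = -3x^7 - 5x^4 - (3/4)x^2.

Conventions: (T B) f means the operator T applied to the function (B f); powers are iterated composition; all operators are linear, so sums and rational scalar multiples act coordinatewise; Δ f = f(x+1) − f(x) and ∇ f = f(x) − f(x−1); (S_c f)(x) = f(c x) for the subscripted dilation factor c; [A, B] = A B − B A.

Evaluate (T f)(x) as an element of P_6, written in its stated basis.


Δ f = -21x^6 - 63x^5 - 105x^4 - 125x^3 - 93x^2 - (85/2)x - 35/4
(2Δ) f = -42x^6 - 126x^5 - 210x^4 - 250x^3 - 186x^2 - 85x - 35/2
∇ f = -21x^6 + 63x^5 - 105x^4 + 85x^3 - 33x^2 - (1/2)x + 11/4
S_{3} ∇ f = -15309x^6 + 15309x^5 - 8505x^4 + 2295x^3 - 297x^2 - (3/2)x + 11/4
S_{3} f = -6561x^7 - 405x^4 - (27/4)x^2
∇ S_{3} f = -45927x^6 + 137781x^5 - 229635x^4 + 228015x^3 - 135351x^2 + (88587/2)x - 24597/4
[S_{3}, ∇] f = 30618x^6 - 122472x^5 + 221130x^4 - 225720x^3 + 135054x^2 - 44295x + 6152
(2Δ + [S_{3}, ∇]) f = 30576x^6 - 122598x^5 + 220920x^4 - 225970x^3 + 134868x^2 - 44380x + 12269/2

the image equals g(x) = 30576x^6 - 122598x^5 + 220920x^4 - 225970x^3 + 134868x^2 - 44380x + 12269/2


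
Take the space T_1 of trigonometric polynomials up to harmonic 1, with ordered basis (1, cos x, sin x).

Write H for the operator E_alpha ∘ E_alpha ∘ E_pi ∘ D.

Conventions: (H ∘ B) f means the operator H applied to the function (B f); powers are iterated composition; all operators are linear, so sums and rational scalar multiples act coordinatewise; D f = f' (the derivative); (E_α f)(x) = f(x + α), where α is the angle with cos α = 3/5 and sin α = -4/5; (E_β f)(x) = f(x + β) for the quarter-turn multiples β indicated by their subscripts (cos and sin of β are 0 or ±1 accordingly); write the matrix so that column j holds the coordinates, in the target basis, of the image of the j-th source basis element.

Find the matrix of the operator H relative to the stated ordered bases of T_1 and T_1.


image of 1: 0
image of cos x: -(24/25)cos x - (7/25)sin x
image of sin x: (7/25)cos x - (24/25)sin x
each image's coordinates form column j of the matrix

the matrix is [[0, 0, 0]; [0, -24/25, 7/25]; [0, -7/25, -24/25]] (rows listed top to bottom)


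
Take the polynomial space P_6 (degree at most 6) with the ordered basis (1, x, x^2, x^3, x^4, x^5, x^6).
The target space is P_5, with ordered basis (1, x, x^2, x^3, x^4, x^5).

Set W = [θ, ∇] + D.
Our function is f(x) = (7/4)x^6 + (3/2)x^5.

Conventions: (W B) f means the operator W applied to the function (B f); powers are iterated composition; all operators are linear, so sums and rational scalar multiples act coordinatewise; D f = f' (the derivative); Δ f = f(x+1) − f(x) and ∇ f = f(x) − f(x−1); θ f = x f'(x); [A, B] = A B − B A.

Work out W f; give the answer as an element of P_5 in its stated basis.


the image equals g(x) = (105/2)x^4 - 75x^3 + 60x^2 - (45/2)x + 3

∇ f = (21/2)x^5 - (75/4)x^4 + 20x^3 - (45/4)x^2 + 3x - 1/4
θ ∇ f = (105/2)x^5 - 75x^4 + 60x^3 - (45/2)x^2 + 3x
θ f = (21/2)x^6 + (15/2)x^5
∇ θ f = 63x^5 - 120x^4 + 135x^3 - (165/2)x^2 + (51/2)x - 3
[θ, ∇] f = -(21/2)x^5 + 45x^4 - 75x^3 + 60x^2 - (45/2)x + 3
D f = (21/2)x^5 + (15/2)x^4
([θ, ∇] + D) f = (105/2)x^4 - 75x^3 + 60x^2 - (45/2)x + 3


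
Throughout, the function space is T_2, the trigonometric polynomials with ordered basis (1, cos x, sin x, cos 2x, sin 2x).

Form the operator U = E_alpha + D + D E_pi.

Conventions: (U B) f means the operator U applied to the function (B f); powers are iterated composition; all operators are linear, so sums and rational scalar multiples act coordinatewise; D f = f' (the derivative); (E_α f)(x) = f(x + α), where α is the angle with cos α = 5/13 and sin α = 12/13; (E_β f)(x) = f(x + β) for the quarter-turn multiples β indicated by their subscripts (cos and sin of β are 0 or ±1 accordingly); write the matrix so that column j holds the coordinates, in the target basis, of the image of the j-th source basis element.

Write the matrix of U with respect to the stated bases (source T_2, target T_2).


the matrix is [[1, 0, 0, 0, 0]; [0, 5/13, 12/13, 0, 0]; [0, -12/13, 5/13, 0, 0]; [0, 0, 0, -119/169, 796/169]; [0, 0, 0, -796/169, -119/169]] (rows listed top to bottom)

image of 1: 1
image of cos x: (5/13)cos x - (12/13)sin x
image of sin x: (12/13)cos x + (5/13)sin x
image of cos 2x: -(119/169)cos 2x - (796/169)sin 2x
image of sin 2x: (796/169)cos 2x - (119/169)sin 2x
each image's coordinates form column j of the matrix


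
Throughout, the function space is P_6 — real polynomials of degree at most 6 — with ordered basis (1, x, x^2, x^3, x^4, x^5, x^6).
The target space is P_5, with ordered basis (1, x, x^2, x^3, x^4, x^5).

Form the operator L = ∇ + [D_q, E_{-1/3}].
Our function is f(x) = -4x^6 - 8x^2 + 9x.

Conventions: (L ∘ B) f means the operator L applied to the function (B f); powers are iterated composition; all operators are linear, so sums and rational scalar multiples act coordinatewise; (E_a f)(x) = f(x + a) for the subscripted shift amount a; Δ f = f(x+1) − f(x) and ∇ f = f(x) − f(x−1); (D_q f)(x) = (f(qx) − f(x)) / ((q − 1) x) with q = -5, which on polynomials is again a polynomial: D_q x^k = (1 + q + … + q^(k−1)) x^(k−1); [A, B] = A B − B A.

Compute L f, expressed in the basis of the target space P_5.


the result is g(x) = -24x^5 + 21588x^4 - 10960x^3 + 3980x^2 - 680x + 2159/27

∇ f = -24x^5 + 60x^4 - 80x^3 + 60x^2 - 40x + 21
E_{-1/3} f = -4x^6 + 8x^5 - (20/3)x^4 + (80/27)x^3 - (236/27)x^2 + (1169/81)x - 2839/729
D_q E_{-1/3} f = 10416x^5 + 4168x^4 + (2080/3)x^3 + (560/9)x^2 + (944/27)x + 1169/81
D_q f = 10416x^5 + 32x + 9
E_{-1/3} D_q f = 10416x^5 - 17360x^4 + (34720/3)x^3 - (34720/9)x^2 + (18224/27)x - 3607/81
[D_q, E_{-1/3}] f = 21528x^4 - 10880x^3 + 3920x^2 - 640x + 1592/27
(∇ + [D_q, E_{-1/3}]) f = -24x^5 + 21588x^4 - 10960x^3 + 3980x^2 - 680x + 2159/27


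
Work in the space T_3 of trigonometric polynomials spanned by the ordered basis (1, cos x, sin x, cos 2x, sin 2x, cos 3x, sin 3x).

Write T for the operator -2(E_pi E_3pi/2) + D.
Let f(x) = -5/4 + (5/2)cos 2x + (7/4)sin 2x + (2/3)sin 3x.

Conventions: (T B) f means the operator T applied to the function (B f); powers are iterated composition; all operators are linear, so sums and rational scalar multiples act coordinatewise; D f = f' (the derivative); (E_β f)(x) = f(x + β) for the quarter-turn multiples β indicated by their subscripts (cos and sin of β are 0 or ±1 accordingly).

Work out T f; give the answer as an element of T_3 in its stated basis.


g(x) = 5/2 + (17/2)cos 2x - (3/2)sin 2x + (10/3)cos 3x

E_3pi/2 f = -5/4 - (5/2)cos 2x - (7/4)sin 2x + (2/3)cos 3x
E_pi E_3pi/2 f = -5/4 - (5/2)cos 2x - (7/4)sin 2x - (2/3)cos 3x
(-2(E_pi E_3pi/2)) f = 5/2 + 5cos 2x + (7/2)sin 2x + (4/3)cos 3x
D f = (7/2)cos 2x - 5sin 2x + 2cos 3x
(-2(E_pi E_3pi/2) + D) f = 5/2 + (17/2)cos 2x - (3/2)sin 2x + (10/3)cos 3x


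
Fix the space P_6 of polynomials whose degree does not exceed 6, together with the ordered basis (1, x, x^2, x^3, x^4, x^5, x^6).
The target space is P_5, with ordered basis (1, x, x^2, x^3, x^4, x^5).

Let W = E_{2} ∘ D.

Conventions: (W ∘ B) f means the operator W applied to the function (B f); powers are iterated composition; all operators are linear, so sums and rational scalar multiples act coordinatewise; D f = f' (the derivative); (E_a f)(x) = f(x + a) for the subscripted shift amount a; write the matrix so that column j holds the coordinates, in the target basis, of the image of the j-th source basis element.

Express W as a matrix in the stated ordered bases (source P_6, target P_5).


image of 1: 0
image of x: 1
image of x^2: 2x + 4
image of x^3: 3x^2 + 12x + 12
image of x^4: 4x^3 + 24x^2 + 48x + 32
image of x^5: 5x^4 + 40x^3 + 120x^2 + 160x + 80
image of x^6: 6x^5 + 60x^4 + 240x^3 + 480x^2 + 480x + 192
each image's coordinates form column j of the matrix

the matrix is [[0, 1, 4, 12, 32, 80, 192]; [0, 0, 2, 12, 48, 160, 480]; [0, 0, 0, 3, 24, 120, 480]; [0, 0, 0, 0, 4, 40, 240]; [0, 0, 0, 0, 0, 5, 60]; [0, 0, 0, 0, 0, 0, 6]] (rows listed top to bottom)


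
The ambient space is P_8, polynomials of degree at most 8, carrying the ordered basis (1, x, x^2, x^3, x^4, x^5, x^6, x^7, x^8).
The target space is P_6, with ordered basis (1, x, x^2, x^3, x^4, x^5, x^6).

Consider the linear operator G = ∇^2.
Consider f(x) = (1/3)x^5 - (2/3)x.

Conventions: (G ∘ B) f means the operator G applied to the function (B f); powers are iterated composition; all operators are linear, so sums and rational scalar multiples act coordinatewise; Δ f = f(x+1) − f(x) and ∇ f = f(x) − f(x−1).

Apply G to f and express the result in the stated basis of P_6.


the result is g(x) = (20/3)x^3 - 20x^2 + (70/3)x - 10

∇ f = (5/3)x^4 - (10/3)x^3 + (10/3)x^2 - (5/3)x - 1/3
∇ ∇ f = (20/3)x^3 - 20x^2 + (70/3)x - 10


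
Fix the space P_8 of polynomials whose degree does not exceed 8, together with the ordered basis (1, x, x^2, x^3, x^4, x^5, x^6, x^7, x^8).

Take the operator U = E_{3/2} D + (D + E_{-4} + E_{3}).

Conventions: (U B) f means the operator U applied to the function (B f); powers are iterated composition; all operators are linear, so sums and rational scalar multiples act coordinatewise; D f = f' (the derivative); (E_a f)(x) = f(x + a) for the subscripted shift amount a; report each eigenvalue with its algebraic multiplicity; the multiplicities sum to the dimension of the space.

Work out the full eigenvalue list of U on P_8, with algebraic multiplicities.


λ = 2 (multiplicity 9)

image of 1: 2
image of x: 2x + 1
image of x^2: 2x^2 + 2x + 28
image of x^3: 2x^3 + 3x^2 + 84x - 121/4
image of x^4: 2x^4 + 4x^3 + 168x^2 - 121x + 701/2
image of x^5: 2x^5 + 5x^4 + 280x^3 - (605/2)x^2 + (3505/2)x - 12091/16
image of x^6: 2x^6 + 6x^5 + 420x^4 - 605x^3 + (10515/2)x^2 - (36273/8)x + 77929/16
image of x^7: 2x^7 + 7x^6 + 588x^5 - (4235/4)x^4 + (24535/2)x^3 - (253911/16)x^2 + (545503/16)x - 903505/64
image of x^8: 2x^8 + 8x^7 + 784x^6 - 1694x^5 + 24535x^4 - (84637/2)x^3 + (545503/4)x^2 - (903505/8)x + 1155739/16
the matrix is upper triangular; its diagonal is (2, 2, 2, 2, 2, 2, 2, 2, 2)
for a triangular matrix the eigenvalues are the diagonal entries, with algebraic multiplicity their repetition count


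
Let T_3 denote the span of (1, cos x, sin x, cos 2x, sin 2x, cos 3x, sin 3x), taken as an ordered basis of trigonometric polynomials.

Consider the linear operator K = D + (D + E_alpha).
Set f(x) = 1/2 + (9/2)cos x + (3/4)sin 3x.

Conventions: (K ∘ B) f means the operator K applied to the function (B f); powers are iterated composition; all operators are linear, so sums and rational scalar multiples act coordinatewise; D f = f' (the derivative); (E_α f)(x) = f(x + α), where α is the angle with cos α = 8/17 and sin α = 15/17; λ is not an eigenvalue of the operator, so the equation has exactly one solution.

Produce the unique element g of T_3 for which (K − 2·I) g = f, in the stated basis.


the result is g(x) = -1/2 - (117/181)cos x + (441/362)sin x - (86949/860180)cos 3x - (22071/430090)sin 3x

write g with unknown coordinates in the stated basis and equate coefficients in (K − 2·I) g = f
solving from the highest basis element down gives g = -1/2 - (117/181)cos x + (441/362)sin x - (86949/860180)cos 3x - (22071/430090)sin 3x
check: K g = -1/2 + (1161/362)cos x + (441/181)sin x - (86949/430090)cos 3x + (556851/860180)sin 3x
so K g − 2·g = 1/2 + (9/2)cos x + (3/4)sin 3x = f ✓


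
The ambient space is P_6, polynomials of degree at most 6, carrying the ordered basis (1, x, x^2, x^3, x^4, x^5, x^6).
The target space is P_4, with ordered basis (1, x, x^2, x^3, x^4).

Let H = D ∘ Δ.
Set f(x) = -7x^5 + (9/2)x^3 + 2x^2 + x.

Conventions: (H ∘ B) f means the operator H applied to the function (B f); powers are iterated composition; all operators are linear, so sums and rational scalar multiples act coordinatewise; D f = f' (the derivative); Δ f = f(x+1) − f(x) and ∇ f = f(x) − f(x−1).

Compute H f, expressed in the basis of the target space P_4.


Δ f = -35x^4 - 70x^3 - (113/2)x^2 - (35/2)x + 1/2
D Δ f = -140x^3 - 210x^2 - 113x - 35/2

the image equals g(x) = -140x^3 - 210x^2 - 113x - 35/2


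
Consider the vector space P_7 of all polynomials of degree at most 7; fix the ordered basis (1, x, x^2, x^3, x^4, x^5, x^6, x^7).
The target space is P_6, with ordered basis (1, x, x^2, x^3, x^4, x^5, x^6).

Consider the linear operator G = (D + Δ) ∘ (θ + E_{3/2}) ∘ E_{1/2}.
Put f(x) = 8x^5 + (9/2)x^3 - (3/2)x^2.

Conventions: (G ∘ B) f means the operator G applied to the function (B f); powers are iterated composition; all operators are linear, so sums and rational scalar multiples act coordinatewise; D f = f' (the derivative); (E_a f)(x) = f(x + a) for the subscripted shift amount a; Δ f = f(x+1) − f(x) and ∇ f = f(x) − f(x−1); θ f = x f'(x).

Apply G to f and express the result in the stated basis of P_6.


the image equals g(x) = 480x^4 + 1760x^3 + 3828x^2 + 4858x + 10747/4

E_{1/2} f = 8x^5 + 20x^4 + (49/2)x^3 + (61/4)x^2 + (35/8)x + 7/16
θ E_{1/2} f = 40x^5 + 80x^4 + (147/2)x^3 + (61/2)x^2 + (35/8)x
E_{3/2} E_{1/2} f = 8x^5 + 80x^4 + (649/2)x^3 + (1331/2)x^2 + 688x + 286
(θ + E_{3/2}) E_{1/2} f = 48x^5 + 160x^4 + 398x^3 + 696x^2 + (5539/8)x + 286
D (θ + E_{3/2}) E_{1/2} f = 240x^4 + 640x^3 + 1194x^2 + 1392x + 5539/8
Δ (θ + E_{3/2}) E_{1/2} f = 240x^4 + 1120x^3 + 2634x^2 + 3466x + 15955/8
(D + Δ) (θ + E_{3/2}) E_{1/2} f = 480x^4 + 1760x^3 + 3828x^2 + 4858x + 10747/4


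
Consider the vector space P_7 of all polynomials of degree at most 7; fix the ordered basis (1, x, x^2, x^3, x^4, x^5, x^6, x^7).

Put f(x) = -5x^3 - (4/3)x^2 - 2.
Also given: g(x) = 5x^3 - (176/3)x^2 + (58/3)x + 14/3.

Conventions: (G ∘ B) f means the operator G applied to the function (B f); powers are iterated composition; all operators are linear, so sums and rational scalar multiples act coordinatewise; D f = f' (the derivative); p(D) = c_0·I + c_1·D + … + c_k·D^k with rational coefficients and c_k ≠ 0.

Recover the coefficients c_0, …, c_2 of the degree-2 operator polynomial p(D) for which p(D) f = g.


c_0 = -1, c_1 = 4, c_2 = -1

D^0 f = -5x^3 - (4/3)x^2 - 2
D^1 f = -15x^2 - (8/3)x
D^2 f = -30x - 8/3
matching coefficients of g against c_0 f + c_1 Df + … from the top degree down determines the c_i
solution: c_0 = -1, c_1 = 4, c_2 = -1


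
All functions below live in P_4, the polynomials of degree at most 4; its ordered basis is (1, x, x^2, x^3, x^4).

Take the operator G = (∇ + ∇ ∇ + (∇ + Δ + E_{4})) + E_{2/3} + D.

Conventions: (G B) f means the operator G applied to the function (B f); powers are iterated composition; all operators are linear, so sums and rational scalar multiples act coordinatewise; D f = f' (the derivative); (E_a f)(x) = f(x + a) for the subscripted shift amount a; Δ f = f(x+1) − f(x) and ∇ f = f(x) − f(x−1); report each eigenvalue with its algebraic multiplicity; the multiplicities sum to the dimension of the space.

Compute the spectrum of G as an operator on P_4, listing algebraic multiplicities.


λ = 2 (multiplicity 5)

image of 1: 2
image of x: 2x + 26/3
image of x^2: 2x^2 + (52/3)x + 157/9
image of x^3: 2x^3 + 26x^2 + (157/3)x + 1655/27
image of x^4: 2x^4 + (104/3)x^3 + (314/3)x^2 + (6620/27)x + 21805/81
the matrix is upper triangular; its diagonal is (2, 2, 2, 2, 2)
for a triangular matrix the eigenvalues are the diagonal entries, with algebraic multiplicity their repetition count


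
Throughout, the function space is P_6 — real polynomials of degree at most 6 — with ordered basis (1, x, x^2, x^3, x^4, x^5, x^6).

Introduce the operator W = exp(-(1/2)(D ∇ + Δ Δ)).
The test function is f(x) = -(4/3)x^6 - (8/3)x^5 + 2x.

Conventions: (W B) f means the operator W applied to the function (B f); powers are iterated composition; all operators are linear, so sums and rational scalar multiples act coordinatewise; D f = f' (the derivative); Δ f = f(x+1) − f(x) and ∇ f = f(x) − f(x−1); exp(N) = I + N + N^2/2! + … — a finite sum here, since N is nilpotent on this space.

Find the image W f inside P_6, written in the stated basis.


the image equals g(x) = -(4/3)x^6 - (8/3)x^5 + 40x^4 + (280/3)x^3 - 20x^2 - 178x - 694/3

order-1 term: 40x^4 + (280/3)x^3 + 220x^2 + 220x + 236/3
order-2 term: -240x^2 - 400x - 470
order-3 term: 160
the series for exp(-(1/2)(D ∇ + Δ Δ)) f terminates at order 3
exp(-(1/2)(D ∇ + Δ Δ)) f = -(4/3)x^6 - (8/3)x^5 + 40x^4 + (280/3)x^3 - 20x^2 - 178x - 694/3


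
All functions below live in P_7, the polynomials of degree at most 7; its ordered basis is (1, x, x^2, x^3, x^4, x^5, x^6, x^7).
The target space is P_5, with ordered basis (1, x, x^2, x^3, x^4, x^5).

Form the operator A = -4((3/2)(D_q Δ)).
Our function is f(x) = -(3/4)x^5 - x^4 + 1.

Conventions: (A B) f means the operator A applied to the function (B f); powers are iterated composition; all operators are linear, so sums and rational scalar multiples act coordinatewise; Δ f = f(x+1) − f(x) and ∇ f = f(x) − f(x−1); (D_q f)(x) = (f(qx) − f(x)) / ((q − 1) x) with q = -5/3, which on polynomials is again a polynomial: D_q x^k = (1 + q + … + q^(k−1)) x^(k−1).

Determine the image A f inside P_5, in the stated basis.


Δ f = -(15/4)x^4 - (23/2)x^3 - (27/2)x^2 - (31/4)x - 7/4
D_q Δ f = (85/9)x^3 - (437/18)x^2 + 9x - 31/4
((3/2)(D_q Δ)) f = (85/6)x^3 - (437/12)x^2 + (27/2)x - 93/8
(-4((3/2)(D_q Δ))) f = -(170/3)x^3 + (437/3)x^2 - 54x + 93/2

the result is g(x) = -(170/3)x^3 + (437/3)x^2 - 54x + 93/2


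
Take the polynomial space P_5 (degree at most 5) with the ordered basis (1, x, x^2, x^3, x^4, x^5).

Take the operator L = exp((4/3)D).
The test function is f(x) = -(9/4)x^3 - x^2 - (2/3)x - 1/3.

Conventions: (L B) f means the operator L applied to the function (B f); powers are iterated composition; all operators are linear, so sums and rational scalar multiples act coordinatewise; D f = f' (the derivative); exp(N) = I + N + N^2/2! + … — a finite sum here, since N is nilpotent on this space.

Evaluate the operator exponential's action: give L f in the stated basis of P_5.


the image equals g(x) = -(9/4)x^3 - 10x^2 - (46/3)x - 25/3

order-1 term: -9x^2 - (8/3)x - 8/9
order-2 term: -12x - 16/9
order-3 term: -16/3
the series for exp((4/3)D) f terminates at order 3
exp((4/3)D) f = -(9/4)x^3 - 10x^2 - (46/3)x - 25/3
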